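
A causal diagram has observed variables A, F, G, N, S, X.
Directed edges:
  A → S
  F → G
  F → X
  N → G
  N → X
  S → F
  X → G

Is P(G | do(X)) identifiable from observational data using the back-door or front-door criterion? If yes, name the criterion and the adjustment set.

P(G|do(X)): backdoor, adjust for {F, N}.

desc(X)\{X}={G}; candidates ⊆ {A,F,N,S}.
size 0: {}; under {} X still reaches {A,F,G,N,S} ∋ G.
size 1: {A}, {F}, {N} …(+1); under {A} X still reaches {F,G,N,S} ∋ G.
{F,N}: X⊥G given {F,N} in G with X→· removed — back-door holds.
P(G|do(X)) = Σ_{F,N} P(G|X,F,N)·P(F,N).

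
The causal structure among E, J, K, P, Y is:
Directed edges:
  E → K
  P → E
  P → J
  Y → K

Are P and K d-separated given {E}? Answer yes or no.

Bayes-Ball from P | {E} reaches {J}.
K ∉ reach(P|{E}) ⇒ P ⊥ K | {E}.

Yes — P ⊥ K | {E}.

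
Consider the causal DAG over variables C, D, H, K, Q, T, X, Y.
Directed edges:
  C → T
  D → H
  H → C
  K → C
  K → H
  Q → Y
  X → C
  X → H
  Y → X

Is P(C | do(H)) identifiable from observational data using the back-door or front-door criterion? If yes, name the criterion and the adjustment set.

P(C|do(H)): backdoor, adjust for {K, X}.

desc(H)\{H}={C,T}; candidates ⊆ {D,K,Q,X,Y}.
size 0: {}; under {} H still reaches {C,D,K,Q,T,X,Y} ∋ C.
size 1: {D}, {K}, {Q} …(+2); under {D} H still reaches {C,K,Q,T,X,Y} ∋ C.
{K,X}: H⊥C given {K,X} in G with H→· removed — back-door holds.
P(C|do(H)) = Σ_{K,X} P(C|H,K,X)·P(K,X).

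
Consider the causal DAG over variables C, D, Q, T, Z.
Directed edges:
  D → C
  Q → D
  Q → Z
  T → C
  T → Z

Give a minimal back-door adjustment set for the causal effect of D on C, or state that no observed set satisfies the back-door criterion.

desc(D)\{D}={C}; candidates ⊆ {Q,T,Z}.
∅: D⊥C given ∅ in G with D→· removed — back-door holds.

D→C: minimal back-door set ∅.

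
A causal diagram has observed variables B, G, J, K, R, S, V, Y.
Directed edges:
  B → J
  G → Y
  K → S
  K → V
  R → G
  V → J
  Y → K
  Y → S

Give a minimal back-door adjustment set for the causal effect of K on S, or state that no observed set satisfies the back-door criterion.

desc(K)\{K}={J,S,V}; candidates ⊆ {B,G,R,Y}.
size 0: {}; under {} K still reaches {G,R,S,Y} ∋ S.
{Y}: K⊥S given {Y} in G with K→· removed — back-door holds.

K→S: minimal back-door set {Y}.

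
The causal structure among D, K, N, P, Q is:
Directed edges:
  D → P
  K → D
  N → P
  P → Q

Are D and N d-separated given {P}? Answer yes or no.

No — D and N are d-connected given {P}.

Bayes-Ball from D | {P} reaches {K,N}.
N ∈ reach(D|{P}) ⇒ D ⊥̸ N | {P}.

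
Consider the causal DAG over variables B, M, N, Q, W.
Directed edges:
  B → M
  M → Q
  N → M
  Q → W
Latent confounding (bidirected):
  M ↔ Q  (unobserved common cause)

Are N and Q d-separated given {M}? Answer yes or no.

Bayes-Ball from N | {M} reaches {B,Q,W}.
Q ∈ reach(N|{M}) ⇒ N ⊥̸ Q | {M}.

No — N and Q are d-connected given {M}.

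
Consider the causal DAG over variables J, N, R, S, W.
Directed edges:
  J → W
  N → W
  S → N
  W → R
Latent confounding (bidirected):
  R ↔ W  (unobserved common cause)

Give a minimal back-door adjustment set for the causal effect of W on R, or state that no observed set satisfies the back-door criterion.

desc(W)\{W}={R}; candidates ⊆ {J,N,S}.
W↔R: latent back-door arc(s) into W.
size 0: {}; under {} W still reaches {J,N,R,S} ∋ R.
size 1: {J}, {N}, {S}; under {J} W still reaches {N,R,S} ∋ R.
size 2: {J,N}, {J,S}, {N,S}; under {J,N} W still reaches {R} ∋ R.
W↔R cannot be blocked by any observed set — no back-door set.

W→R: no observed back-door set.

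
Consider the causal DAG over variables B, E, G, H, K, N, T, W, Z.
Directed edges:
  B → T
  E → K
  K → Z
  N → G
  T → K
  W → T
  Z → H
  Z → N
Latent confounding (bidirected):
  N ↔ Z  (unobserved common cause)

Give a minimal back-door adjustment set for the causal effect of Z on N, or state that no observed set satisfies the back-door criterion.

Z→N: no observed back-door set.

desc(Z)\{Z}={G,H,N}; candidates ⊆ {B,E,K,T,W}.
Z↔N: latent back-door arc(s) into Z.
size 0: {}; under {} Z still reaches {B,E,G,K,N,T,W} ∋ N.
size 1: {B}, {E}, {K} …(+2); under {B} Z still reaches {E,G,K,N,T,W} ∋ N.
size 2: {B,E}, {B,K}, {B,T} …(+7); under {B,E} Z still reaches {G,K,N,T,W} ∋ N.
Z↔N cannot be blocked by any observed set — no back-door set.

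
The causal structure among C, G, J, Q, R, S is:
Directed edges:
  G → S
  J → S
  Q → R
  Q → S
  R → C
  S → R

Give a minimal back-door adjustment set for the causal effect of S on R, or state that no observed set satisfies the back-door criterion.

S→R: minimal back-door set {Q}.

desc(S)\{S}={C,R}; candidates ⊆ {G,J,Q}.
size 0: {}; under {} S still reaches {C,G,J,Q,R} ∋ R.
{Q}: S⊥R given {Q} in G with S→· removed — back-door holds.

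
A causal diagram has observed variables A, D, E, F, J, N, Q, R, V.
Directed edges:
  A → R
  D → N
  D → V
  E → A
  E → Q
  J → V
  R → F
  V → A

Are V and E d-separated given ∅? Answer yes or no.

Bayes-Ball from V | ∅ reaches {A,D,F,J,N,R}.
E ∉ reach(V|∅) ⇒ V ⊥ E | ∅.

Yes — V ⊥ E | ∅.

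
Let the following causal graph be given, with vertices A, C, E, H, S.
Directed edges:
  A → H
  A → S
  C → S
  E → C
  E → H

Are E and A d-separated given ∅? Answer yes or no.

Yes — E ⊥ A | ∅.

Bayes-Ball from E | ∅ reaches {C,H,S}.
A ∉ reach(E|∅) ⇒ E ⊥ A | ∅.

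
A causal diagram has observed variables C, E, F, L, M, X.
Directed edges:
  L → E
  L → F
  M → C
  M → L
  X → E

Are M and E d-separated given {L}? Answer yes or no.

Yes — M ⊥ E | {L}.

Bayes-Ball from M | {L} reaches {C}.
E ∉ reach(M|{L}) ⇒ M ⊥ E | {L}.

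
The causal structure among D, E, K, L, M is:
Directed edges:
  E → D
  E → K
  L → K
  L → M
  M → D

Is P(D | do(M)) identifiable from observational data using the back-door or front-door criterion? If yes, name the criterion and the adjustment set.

desc(M)\{M}={D}; candidates ⊆ {E,K,L}.
∅: M⊥D given ∅ in G with M→· removed — back-door holds.
P(D|do(M)) = P(D|M) — no adjustment needed.

P(D|do(M)): backdoor, adjust for ∅.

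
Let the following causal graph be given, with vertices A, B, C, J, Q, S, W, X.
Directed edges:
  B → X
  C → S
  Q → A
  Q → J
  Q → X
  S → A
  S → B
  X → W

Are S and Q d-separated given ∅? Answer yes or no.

Yes — S ⊥ Q | ∅.

Bayes-Ball from S | ∅ reaches {A,B,C,W,X}.
Q ∉ reach(S|∅) ⇒ S ⊥ Q | ∅.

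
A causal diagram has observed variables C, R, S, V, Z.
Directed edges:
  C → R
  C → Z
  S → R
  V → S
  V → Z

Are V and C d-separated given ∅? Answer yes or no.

Bayes-Ball from V | ∅ reaches {R,S,Z}.
C ∉ reach(V|∅) ⇒ V ⊥ C | ∅.

Yes — V ⊥ C | ∅.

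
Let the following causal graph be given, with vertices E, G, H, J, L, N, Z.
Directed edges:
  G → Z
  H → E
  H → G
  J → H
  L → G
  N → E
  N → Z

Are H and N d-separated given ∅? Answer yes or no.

Bayes-Ball from H | ∅ reaches {E,G,J,Z}.
N ∉ reach(H|∅) ⇒ H ⊥ N | ∅.

Yes — H ⊥ N | ∅.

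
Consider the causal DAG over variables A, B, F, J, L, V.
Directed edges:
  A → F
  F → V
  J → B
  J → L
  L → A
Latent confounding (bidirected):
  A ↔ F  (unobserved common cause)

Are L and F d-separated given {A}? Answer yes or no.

No — L and F are d-connected given {A}.

Bayes-Ball from L | {A} reaches {B,F,J,V}.
F ∈ reach(L|{A}) ⇒ L ⊥̸ F | {A}.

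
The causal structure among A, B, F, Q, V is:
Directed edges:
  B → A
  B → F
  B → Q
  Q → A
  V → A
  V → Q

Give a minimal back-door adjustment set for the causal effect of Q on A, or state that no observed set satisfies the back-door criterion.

desc(Q)\{Q}={A}; candidates ⊆ {B,F,V}.
size 0: {}; under {} Q still reaches {A,B,F,V} ∋ A.
size 1: {B}, {F}, {V}; under {B} Q still reaches {A,V} ∋ A.
{B,V}: Q⊥A given {B,V} in G with Q→· removed — back-door holds.

Q→A: minimal back-door set {B, V}.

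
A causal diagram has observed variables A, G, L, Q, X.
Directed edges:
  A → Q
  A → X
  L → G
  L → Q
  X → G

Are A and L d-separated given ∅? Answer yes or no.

Bayes-Ball from A | ∅ reaches {G,Q,X}.
L ∉ reach(A|∅) ⇒ A ⊥ L | ∅.

Yes — A ⊥ L | ∅.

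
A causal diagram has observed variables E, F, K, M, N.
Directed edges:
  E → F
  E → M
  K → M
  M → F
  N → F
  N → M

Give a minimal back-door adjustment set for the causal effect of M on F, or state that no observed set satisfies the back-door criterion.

desc(M)\{M}={F}; candidates ⊆ {E,K,N}.
size 0: {}; under {} M still reaches {E,F,K,N} ∋ F.
size 1: {E}, {K}, {N}; under {E} M still reaches {F,K,N} ∋ F.
{E,N}: M⊥F given {E,N} in G with M→· removed — back-door holds.

M→F: minimal back-door set {E, N}.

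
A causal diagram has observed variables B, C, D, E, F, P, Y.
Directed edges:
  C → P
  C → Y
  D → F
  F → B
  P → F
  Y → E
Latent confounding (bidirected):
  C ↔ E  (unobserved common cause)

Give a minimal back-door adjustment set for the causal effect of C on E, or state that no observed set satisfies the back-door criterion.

desc(C)\{C}={B,E,F,P,Y}; candidates ⊆ {D}.
C↔E: latent back-door arc(s) into C.
size 0: {}; under {} C still reaches {E} ∋ E.
size 1: {D}; under {D} C still reaches {E} ∋ E.
C↔E cannot be blocked by any observed set — no back-door set.

C→E: no observed back-door set.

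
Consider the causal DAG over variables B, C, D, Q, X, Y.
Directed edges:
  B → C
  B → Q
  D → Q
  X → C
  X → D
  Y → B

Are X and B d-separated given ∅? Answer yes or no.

Yes — X ⊥ B | ∅.

Bayes-Ball from X | ∅ reaches {C,D,Q}.
B ∉ reach(X|∅) ⇒ X ⊥ B | ∅.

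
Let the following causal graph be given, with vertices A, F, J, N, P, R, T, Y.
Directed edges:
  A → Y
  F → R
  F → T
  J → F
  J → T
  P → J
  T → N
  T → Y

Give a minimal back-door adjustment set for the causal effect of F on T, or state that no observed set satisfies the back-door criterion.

F→T: minimal back-door set {J}.

desc(F)\{F}={N,R,T,Y}; candidates ⊆ {A,J,P}.
size 0: {}; under {} F still reaches {J,N,P,T,Y} ∋ T.
{J}: F⊥T given {J} in G with F→· removed — back-door holds.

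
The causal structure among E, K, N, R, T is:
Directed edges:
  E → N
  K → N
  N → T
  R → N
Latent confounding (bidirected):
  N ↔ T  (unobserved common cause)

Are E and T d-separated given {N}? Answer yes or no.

Bayes-Ball from E | {N} reaches {K,R,T}.
T ∈ reach(E|{N}) ⇒ E ⊥̸ T | {N}.

No — E and T are d-connected given {N}.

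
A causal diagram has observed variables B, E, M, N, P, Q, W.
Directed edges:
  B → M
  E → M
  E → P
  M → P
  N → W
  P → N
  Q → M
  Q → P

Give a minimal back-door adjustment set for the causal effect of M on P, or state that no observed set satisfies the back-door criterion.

M→P: minimal back-door set {E, Q}.

desc(M)\{M}={N,P,W}; candidates ⊆ {B,E,Q}.
size 0: {}; under {} M still reaches {B,E,N,P,Q,W} ∋ P.
size 1: {B}, {E}, {Q}; under {B} M still reaches {E,N,P,Q,W} ∋ P.
{E,Q}: M⊥P given {E,Q} in G with M→· removed — back-door holds.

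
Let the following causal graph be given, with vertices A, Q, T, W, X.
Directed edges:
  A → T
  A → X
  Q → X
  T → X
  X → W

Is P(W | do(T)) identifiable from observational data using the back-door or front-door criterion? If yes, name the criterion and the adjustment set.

P(W|do(T)): backdoor, adjust for {A}.

desc(T)\{T}={W,X}; candidates ⊆ {A,Q}.
size 0: {}; under {} T still reaches {A,W,X} ∋ W.
{A}: T⊥W given {A} in G with T→· removed — back-door holds.
P(W|do(T)) = Σ_{A} P(W|T,A)·P(A).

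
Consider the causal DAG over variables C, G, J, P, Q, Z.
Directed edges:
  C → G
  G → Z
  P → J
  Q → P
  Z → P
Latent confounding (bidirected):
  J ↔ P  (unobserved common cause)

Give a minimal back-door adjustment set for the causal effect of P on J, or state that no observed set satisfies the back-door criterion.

P→J: no observed back-door set.

desc(P)\{P}={J}; candidates ⊆ {C,G,Q,Z}.
P↔J: latent back-door arc(s) into P.
size 0: {}; under {} P still reaches {C,G,J,Q,Z} ∋ J.
size 1: {C}, {G}, {Q} …(+1); under {C} P still reaches {G,J,Q,Z} ∋ J.
size 2: {C,G}, {C,Q}, {C,Z} …(+3); under {C,G} P still reaches {J,Q,Z} ∋ J.
P↔J cannot be blocked by any observed set — no back-door set.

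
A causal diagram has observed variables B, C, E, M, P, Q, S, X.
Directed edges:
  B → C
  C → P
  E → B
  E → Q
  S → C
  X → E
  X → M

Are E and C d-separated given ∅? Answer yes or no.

No — E and C are d-connected given ∅.

Bayes-Ball from E | ∅ reaches {B,C,M,P,Q,X}.
C ∈ reach(E|∅) ⇒ E ⊥̸ C | ∅.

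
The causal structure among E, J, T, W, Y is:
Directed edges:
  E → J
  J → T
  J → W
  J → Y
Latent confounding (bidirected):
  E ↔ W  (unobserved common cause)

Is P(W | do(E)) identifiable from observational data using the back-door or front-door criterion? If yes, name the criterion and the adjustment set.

desc(E)\{E}={J,T,W,Y}; candidates ⊆ {—}.
E↔W: latent back-door arc(s) into E.
size 0: {}; under {} E still reaches {W} ∋ W.
E↔W cannot be blocked by any observed set — no back-door set.
{J}: (i) intercepts every directed E→W path; (ii) no back-door E→{J}; (iii) {E} blocks every back-door {J}→W. Front-door holds.
P(W|do(E)) = Σ_{J} P(J|E) Σ_{E'} P(W|J,E')P(E').

P(W|do(E)): frontdoor, adjust for {J}.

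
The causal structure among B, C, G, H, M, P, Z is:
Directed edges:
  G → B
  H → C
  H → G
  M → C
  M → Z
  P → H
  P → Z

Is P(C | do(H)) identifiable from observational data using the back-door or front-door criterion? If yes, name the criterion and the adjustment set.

P(C|do(H)): backdoor, adjust for ∅.

desc(H)\{H}={B,C,G}; candidates ⊆ {M,P,Z}.
∅: H⊥C given ∅ in G with H→· removed — back-door holds.
P(C|do(H)) = P(C|H) — no adjustment needed.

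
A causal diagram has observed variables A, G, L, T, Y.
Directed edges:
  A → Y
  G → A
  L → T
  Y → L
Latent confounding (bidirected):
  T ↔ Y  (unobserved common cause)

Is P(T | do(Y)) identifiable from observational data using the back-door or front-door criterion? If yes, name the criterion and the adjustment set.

P(T|do(Y)): frontdoor, adjust for {L}.

desc(Y)\{Y}={L,T}; candidates ⊆ {A,G}.
Y↔T: latent back-door arc(s) into Y.
size 0: {}; under {} Y still reaches {A,G,T} ∋ T.
size 1: {A}, {G}; under {A} Y still reaches {T} ∋ T.
size 2: {A,G}; under {A,G} Y still reaches {T} ∋ T.
Y↔T cannot be blocked by any observed set — no back-door set.
{L}: (i) intercepts every directed Y→T path; (ii) no back-door Y→{L}; (iii) {Y} blocks every back-door {L}→T. Front-door holds.
P(T|do(Y)) = Σ_{L} P(L|Y) Σ_{Y'} P(T|L,Y')P(Y').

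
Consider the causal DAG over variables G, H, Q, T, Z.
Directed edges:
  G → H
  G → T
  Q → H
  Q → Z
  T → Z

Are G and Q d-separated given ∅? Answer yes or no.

Yes — G ⊥ Q | ∅.

Bayes-Ball from G | ∅ reaches {H,T,Z}.
Q ∉ reach(G|∅) ⇒ G ⊥ Q | ∅.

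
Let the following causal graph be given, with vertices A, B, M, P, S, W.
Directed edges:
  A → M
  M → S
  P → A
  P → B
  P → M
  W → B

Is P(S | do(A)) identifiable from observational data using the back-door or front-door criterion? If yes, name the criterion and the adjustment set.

desc(A)\{A}={M,S}; candidates ⊆ {B,P,W}.
size 0: {}; under {} A still reaches {B,M,P,S} ∋ S.
{P}: A⊥S given {P} in G with A→· removed — back-door holds.
P(S|do(A)) = Σ_{P} P(S|A,P)·P(P).

P(S|do(A)): backdoor, adjust for {P}.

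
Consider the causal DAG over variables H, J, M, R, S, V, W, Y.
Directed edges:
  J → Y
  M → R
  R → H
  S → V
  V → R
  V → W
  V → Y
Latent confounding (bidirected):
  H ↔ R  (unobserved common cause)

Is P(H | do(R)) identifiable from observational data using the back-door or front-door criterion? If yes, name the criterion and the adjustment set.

desc(R)\{R}={H}; candidates ⊆ {J,M,S,V,W,Y}.
R↔H: latent back-door arc(s) into R.
size 0: {}; under {} R still reaches {H,M,S,V,W,Y} ∋ H.
size 1: {J}, {M}, {S} …(+3); under {J} R still reaches {H,M,S,V,W,Y} ∋ H.
size 2: {J,M}, {J,S}, {J,V} …(+12); under {J,M} R still reaches {H,S,V,W,Y} ∋ H.
R↔H cannot be blocked by any observed set — no back-door set.
No mediator lies on a directed R→…→H path.
Neither criterion identifies P(H|do(R)) in this graph.

P(H|do(R)): not identifiable (no BD/FD set).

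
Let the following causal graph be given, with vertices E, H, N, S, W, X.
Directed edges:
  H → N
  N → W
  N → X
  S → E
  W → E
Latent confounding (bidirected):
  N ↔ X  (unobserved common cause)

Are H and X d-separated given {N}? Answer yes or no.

No — H and X are d-connected given {N}.

Bayes-Ball from H | {N} reaches {X}.
X ∈ reach(H|{N}) ⇒ H ⊥̸ X | {N}.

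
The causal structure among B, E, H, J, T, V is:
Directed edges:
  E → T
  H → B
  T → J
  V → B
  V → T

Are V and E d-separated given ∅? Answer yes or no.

Yes — V ⊥ E | ∅.

Bayes-Ball from V | ∅ reaches {B,J,T}.
E ∉ reach(V|∅) ⇒ V ⊥ E | ∅.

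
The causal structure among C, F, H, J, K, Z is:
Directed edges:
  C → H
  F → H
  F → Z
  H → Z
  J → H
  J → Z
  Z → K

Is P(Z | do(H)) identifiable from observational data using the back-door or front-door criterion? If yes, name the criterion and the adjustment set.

desc(H)\{H}={K,Z}; candidates ⊆ {C,F,J}.
size 0: {}; under {} H still reaches {C,F,J,K,Z} ∋ Z.
size 1: {C}, {F}, {J}; under {C} H still reaches {F,J,K,Z} ∋ Z.
{F,J}: H⊥Z given {F,J} in G with H→· removed — back-door holds.
P(Z|do(H)) = Σ_{F,J} P(Z|H,F,J)·P(F,J).

P(Z|do(H)): backdoor, adjust for {F, J}.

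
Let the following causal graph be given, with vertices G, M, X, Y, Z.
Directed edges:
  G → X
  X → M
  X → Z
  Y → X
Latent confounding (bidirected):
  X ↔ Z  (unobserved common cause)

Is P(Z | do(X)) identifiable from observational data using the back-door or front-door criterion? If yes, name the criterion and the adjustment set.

P(Z|do(X)): not identifiable (no BD/FD set).

desc(X)\{X}={M,Z}; candidates ⊆ {G,Y}.
X↔Z: latent back-door arc(s) into X.
size 0: {}; under {} X still reaches {G,Y,Z} ∋ Z.
size 1: {G}, {Y}; under {G} X still reaches {Y,Z} ∋ Z.
size 2: {G,Y}; under {G,Y} X still reaches {Z} ∋ Z.
X↔Z cannot be blocked by any observed set — no back-door set.
No mediator lies on a directed X→…→Z path.
Neither criterion identifies P(Z|do(X)) in this graph.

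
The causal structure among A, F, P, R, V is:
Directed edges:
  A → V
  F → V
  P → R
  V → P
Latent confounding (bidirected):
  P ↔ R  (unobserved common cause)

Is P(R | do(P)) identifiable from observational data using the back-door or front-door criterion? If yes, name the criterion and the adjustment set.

desc(P)\{P}={R}; candidates ⊆ {A,F,V}.
P↔R: latent back-door arc(s) into P.
size 0: {}; under {} P still reaches {A,F,R,V} ∋ R.
size 1: {A}, {F}, {V}; under {A} P still reaches {F,R,V} ∋ R.
size 2: {A,F}, {A,V}, {F,V}; under {A,F} P still reaches {R,V} ∋ R.
P↔R cannot be blocked by any observed set — no back-door set.
No mediator lies on a directed P→…→R path.
Neither criterion identifies P(R|do(P)) in this graph.

P(R|do(P)): not identifiable (no BD/FD set).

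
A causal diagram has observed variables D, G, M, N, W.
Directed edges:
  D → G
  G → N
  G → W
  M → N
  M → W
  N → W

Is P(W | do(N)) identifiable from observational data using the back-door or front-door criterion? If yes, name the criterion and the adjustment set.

desc(N)\{N}={W}; candidates ⊆ {D,G,M}.
size 0: {}; under {} N still reaches {D,G,M,W} ∋ W.
size 1: {D}, {G}, {M}; under {D} N still reaches {G,M,W} ∋ W.
{G,M}: N⊥W given {G,M} in G with N→· removed — back-door holds.
P(W|do(N)) = Σ_{G,M} P(W|N,G,M)·P(G,M).

P(W|do(N)): backdoor, adjust for {G, M}.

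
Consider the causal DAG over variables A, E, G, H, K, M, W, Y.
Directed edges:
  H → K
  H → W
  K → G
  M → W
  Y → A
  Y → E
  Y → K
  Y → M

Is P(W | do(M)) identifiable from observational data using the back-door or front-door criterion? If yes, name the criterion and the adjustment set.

desc(M)\{M}={W}; candidates ⊆ {A,E,G,H,K,Y}.
∅: M⊥W given ∅ in G with M→· removed — back-door holds.
P(W|do(M)) = P(W|M) — no adjustment needed.

P(W|do(M)): backdoor, adjust for ∅.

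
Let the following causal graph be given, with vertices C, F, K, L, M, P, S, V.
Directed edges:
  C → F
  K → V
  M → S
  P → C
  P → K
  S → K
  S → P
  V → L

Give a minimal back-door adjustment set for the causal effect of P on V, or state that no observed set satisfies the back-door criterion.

desc(P)\{P}={C,F,K,L,V}; candidates ⊆ {M,S}.
size 0: {}; under {} P still reaches {K,L,M,S,V} ∋ V.
{S}: P⊥V given {S} in G with P→· removed — back-door holds.

P→V: minimal back-door set {S}.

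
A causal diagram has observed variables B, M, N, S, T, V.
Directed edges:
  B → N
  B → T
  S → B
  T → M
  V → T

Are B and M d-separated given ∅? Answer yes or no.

No — B and M are d-connected given ∅.

Bayes-Ball from B | ∅ reaches {M,N,S,T}.
M ∈ reach(B|∅) ⇒ B ⊥̸ M | ∅.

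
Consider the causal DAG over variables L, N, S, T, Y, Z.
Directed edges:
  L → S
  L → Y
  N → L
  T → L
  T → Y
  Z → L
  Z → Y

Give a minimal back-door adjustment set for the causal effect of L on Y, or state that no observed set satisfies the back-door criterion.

desc(L)\{L}={S,Y}; candidates ⊆ {N,T,Z}.
size 0: {}; under {} L still reaches {N,T,Y,Z} ∋ Y.
size 1: {N}, {T}, {Z}; under {N} L still reaches {T,Y,Z} ∋ Y.
{T,Z}: L⊥Y given {T,Z} in G with L→· removed — back-door holds.

L→Y: minimal back-door set {T, Z}.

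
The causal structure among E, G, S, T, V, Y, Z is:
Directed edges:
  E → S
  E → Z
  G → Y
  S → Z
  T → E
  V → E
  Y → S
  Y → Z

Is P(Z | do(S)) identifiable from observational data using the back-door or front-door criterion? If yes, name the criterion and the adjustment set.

desc(S)\{S}={Z}; candidates ⊆ {E,G,T,V,Y}.
size 0: {}; under {} S still reaches {E,G,T,V,Y,Z} ∋ Z.
size 1: {E}, {G}, {T} …(+2); under {E} S still reaches {G,Y,Z} ∋ Z.
{E,Y}: S⊥Z given {E,Y} in G with S→· removed — back-door holds.
P(Z|do(S)) = Σ_{E,Y} P(Z|S,E,Y)·P(E,Y).

P(Z|do(S)): backdoor, adjust for {E, Y}.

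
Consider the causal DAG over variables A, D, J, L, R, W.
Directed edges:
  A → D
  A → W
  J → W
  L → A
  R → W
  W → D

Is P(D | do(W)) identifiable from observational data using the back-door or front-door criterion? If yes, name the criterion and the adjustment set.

desc(W)\{W}={D}; candidates ⊆ {A,J,L,R}.
size 0: {}; under {} W still reaches {A,D,J,L,R} ∋ D.
{A}: W⊥D given {A} in G with W→· removed — back-door holds.
P(D|do(W)) = Σ_{A} P(D|W,A)·P(A).

P(D|do(W)): backdoor, adjust for {A}.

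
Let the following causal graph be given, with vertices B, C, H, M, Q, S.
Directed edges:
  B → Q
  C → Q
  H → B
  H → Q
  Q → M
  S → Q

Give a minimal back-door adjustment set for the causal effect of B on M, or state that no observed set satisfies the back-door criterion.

desc(B)\{B}={M,Q}; candidates ⊆ {C,H,S}.
size 0: {}; under {} B still reaches {H,M,Q} ∋ M.
{H}: B⊥M given {H} in G with B→· removed — back-door holds.

B→M: minimal back-door set {H}.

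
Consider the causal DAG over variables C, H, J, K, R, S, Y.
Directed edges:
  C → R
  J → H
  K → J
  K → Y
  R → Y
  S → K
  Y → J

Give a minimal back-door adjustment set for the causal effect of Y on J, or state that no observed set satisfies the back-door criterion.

Y→J: minimal back-door set {K}.

desc(Y)\{Y}={H,J}; candidates ⊆ {C,K,R,S}.
size 0: {}; under {} Y still reaches {C,H,J,K,R,S} ∋ J.
{K}: Y⊥J given {K} in G with Y→· removed — back-door holds.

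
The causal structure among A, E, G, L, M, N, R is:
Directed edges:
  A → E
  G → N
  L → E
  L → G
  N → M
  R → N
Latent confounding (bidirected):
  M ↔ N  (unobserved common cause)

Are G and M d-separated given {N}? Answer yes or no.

Bayes-Ball from G | {N} reaches {E,L,M,R}.
M ∈ reach(G|{N}) ⇒ G ⊥̸ M | {N}.

No — G and M are d-connected given {N}.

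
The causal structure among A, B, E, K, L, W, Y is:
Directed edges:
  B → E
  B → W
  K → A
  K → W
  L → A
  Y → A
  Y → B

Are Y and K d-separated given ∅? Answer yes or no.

Yes — Y ⊥ K | ∅.

Bayes-Ball from Y | ∅ reaches {A,B,E,W}.
K ∉ reach(Y|∅) ⇒ Y ⊥ K | ∅.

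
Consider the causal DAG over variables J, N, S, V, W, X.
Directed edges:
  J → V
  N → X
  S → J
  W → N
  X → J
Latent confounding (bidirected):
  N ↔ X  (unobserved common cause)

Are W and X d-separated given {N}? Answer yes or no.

Bayes-Ball from W | {N} reaches {J,V,X}.
X ∈ reach(W|{N}) ⇒ W ⊥̸ X | {N}.

No — W and X are d-connected given {N}.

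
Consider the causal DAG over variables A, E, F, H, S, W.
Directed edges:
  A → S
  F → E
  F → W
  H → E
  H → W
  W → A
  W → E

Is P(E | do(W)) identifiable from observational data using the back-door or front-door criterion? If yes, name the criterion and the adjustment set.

P(E|do(W)): backdoor, adjust for {F, H}.

desc(W)\{W}={A,E,S}; candidates ⊆ {F,H}.
size 0: {}; under {} W still reaches {E,F,H} ∋ E.
size 1: {F}, {H}; under {F} W still reaches {E,H} ∋ E.
{F,H}: W⊥E given {F,H} in G with W→· removed — back-door holds.
P(E|do(W)) = Σ_{F,H} P(E|W,F,H)·P(F,H).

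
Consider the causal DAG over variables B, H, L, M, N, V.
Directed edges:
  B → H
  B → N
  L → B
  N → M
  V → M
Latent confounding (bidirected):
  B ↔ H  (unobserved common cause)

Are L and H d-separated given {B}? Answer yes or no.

No — L and H are d-connected given {B}.

Bayes-Ball from L | {B} reaches {H}.
H ∈ reach(L|{B}) ⇒ L ⊥̸ H | {B}.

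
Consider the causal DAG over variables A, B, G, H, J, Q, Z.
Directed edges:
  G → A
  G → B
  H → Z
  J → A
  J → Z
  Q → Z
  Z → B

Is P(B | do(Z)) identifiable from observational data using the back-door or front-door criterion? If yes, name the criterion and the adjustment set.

desc(Z)\{Z}={B}; candidates ⊆ {A,G,H,J,Q}.
∅: Z⊥B given ∅ in G with Z→· removed — back-door holds.
P(B|do(Z)) = P(B|Z) — no adjustment needed.

P(B|do(Z)): backdoor, adjust for ∅.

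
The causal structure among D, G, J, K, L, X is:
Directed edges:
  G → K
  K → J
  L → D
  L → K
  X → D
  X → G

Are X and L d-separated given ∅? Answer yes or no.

Yes — X ⊥ L | ∅.

Bayes-Ball from X | ∅ reaches {D,G,J,K}.
L ∉ reach(X|∅) ⇒ X ⊥ L | ∅.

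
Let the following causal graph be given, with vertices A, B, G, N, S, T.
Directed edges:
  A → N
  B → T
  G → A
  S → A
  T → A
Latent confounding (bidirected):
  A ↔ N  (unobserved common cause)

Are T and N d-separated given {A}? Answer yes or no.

Bayes-Ball from T | {A} reaches {B,G,N,S}.
N ∈ reach(T|{A}) ⇒ T ⊥̸ N | {A}.

No — T and N are d-connected given {A}.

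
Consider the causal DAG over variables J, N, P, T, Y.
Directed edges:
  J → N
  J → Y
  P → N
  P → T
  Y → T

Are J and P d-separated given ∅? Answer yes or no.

Yes — J ⊥ P | ∅.

Bayes-Ball from J | ∅ reaches {N,T,Y}.
P ∉ reach(J|∅) ⇒ J ⊥ P | ∅.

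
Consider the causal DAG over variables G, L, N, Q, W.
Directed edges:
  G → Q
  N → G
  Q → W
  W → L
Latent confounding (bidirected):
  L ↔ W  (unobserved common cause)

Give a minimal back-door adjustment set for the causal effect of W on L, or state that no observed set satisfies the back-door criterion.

W→L: no observed back-door set.

desc(W)\{W}={L}; candidates ⊆ {G,N,Q}.
W↔L: latent back-door arc(s) into W.
size 0: {}; under {} W still reaches {G,L,N,Q} ∋ L.
size 1: {G}, {N}, {Q}; under {G} W still reaches {L,Q} ∋ L.
size 2: {G,N}, {G,Q}, {N,Q}; under {G,N} W still reaches {L,Q} ∋ L.
W↔L cannot be blocked by any observed set — no back-door set.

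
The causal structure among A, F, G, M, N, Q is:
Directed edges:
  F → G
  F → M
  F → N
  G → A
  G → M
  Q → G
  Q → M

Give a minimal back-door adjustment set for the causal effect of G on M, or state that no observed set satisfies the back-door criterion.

desc(G)\{G}={A,M}; candidates ⊆ {F,N,Q}.
size 0: {}; under {} G still reaches {F,M,N,Q} ∋ M.
size 1: {F}, {N}, {Q}; under {F} G still reaches {M,Q} ∋ M.
{F,Q}: G⊥M given {F,Q} in G with G→· removed — back-door holds.

G→M: minimal back-door set {F, Q}.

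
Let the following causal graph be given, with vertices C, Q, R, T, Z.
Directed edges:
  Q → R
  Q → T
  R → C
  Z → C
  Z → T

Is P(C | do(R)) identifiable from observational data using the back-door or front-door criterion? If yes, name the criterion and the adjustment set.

desc(R)\{R}={C}; candidates ⊆ {Q,T,Z}.
∅: R⊥C given ∅ in G with R→· removed — back-door holds.
P(C|do(R)) = P(C|R) — no adjustment needed.

P(C|do(R)): backdoor, adjust for ∅.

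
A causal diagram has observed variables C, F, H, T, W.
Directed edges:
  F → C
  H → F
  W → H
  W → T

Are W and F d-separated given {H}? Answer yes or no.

Bayes-Ball from W | {H} reaches {T}.
F ∉ reach(W|{H}) ⇒ W ⊥ F | {H}.

Yes — W ⊥ F | {H}.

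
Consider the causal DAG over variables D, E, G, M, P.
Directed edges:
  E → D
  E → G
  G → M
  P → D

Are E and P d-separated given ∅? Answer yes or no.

Bayes-Ball from E | ∅ reaches {D,G,M}.
P ∉ reach(E|∅) ⇒ E ⊥ P | ∅.

Yes — E ⊥ P | ∅.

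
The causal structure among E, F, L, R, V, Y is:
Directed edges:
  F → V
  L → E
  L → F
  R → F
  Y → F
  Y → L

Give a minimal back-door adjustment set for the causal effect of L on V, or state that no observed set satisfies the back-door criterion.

desc(L)\{L}={E,F,V}; candidates ⊆ {R,Y}.
size 0: {}; under {} L still reaches {F,V,Y} ∋ V.
{Y}: L⊥V given {Y} in G with L→· removed — back-door holds.

L→V: minimal back-door set {Y}.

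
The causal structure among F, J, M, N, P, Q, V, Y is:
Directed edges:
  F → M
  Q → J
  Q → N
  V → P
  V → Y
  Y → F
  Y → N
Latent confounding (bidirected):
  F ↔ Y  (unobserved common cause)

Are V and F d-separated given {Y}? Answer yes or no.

No — V and F are d-connected given {Y}.

Bayes-Ball from V | {Y} reaches {F,M,P}.
F ∈ reach(V|{Y}) ⇒ V ⊥̸ F | {Y}.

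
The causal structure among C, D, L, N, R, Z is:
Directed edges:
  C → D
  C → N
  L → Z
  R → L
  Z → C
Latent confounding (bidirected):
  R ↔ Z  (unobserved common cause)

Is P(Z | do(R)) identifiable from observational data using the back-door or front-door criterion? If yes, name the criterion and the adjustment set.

P(Z|do(R)): frontdoor, adjust for {L}.

desc(R)\{R}={C,D,L,N,Z}; candidates ⊆ {—}.
R↔Z: latent back-door arc(s) into R.
size 0: {}; under {} R still reaches {C,D,N,Z} ∋ Z.
R↔Z cannot be blocked by any observed set — no back-door set.
{L}: (i) intercepts every directed R→Z path; (ii) no back-door R→{L}; (iii) {R} blocks every back-door {L}→Z. Front-door holds.
P(Z|do(R)) = Σ_{L} P(L|R) Σ_{R'} P(Z|L,R')P(R').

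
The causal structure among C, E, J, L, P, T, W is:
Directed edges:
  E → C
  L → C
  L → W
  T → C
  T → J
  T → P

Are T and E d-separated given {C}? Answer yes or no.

No — T and E are d-connected given {C}.

Bayes-Ball from T | {C} reaches {E,J,L,P,W}.
E ∈ reach(T|{C}) ⇒ T ⊥̸ E | {C}.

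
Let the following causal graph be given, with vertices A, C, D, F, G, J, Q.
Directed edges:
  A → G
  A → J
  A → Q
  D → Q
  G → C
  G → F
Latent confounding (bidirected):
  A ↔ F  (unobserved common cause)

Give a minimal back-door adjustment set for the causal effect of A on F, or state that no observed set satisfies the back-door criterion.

desc(A)\{A}={C,F,G,J,Q}; candidates ⊆ {D}.
A↔F: latent back-door arc(s) into A.
size 0: {}; under {} A still reaches {F} ∋ F.
size 1: {D}; under {D} A still reaches {F} ∋ F.
A↔F cannot be blocked by any observed set — no back-door set.

A→F: no observed back-door set.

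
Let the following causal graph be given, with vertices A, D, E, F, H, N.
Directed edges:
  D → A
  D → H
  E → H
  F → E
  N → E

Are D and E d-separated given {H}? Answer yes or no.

Bayes-Ball from D | {H} reaches {A,E,F,N}.
E ∈ reach(D|{H}) ⇒ D ⊥̸ E | {H}.

No — D and E are d-connected given {H}.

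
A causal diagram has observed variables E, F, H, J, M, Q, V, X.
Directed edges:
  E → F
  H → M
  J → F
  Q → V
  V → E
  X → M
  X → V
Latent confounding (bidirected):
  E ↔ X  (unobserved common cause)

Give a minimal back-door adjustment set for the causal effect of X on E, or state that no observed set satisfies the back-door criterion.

X→E: no observed back-door set.

desc(X)\{X}={E,F,M,V}; candidates ⊆ {H,J,Q}.
X↔E: latent back-door arc(s) into X.
size 0: {}; under {} X still reaches {E,F} ∋ E.
size 1: {H}, {J}, {Q}; under {H} X still reaches {E,F} ∋ E.
size 2: {H,J}, {H,Q}, {J,Q}; under {H,J} X still reaches {E,F} ∋ E.
X↔E cannot be blocked by any observed set — no back-door set.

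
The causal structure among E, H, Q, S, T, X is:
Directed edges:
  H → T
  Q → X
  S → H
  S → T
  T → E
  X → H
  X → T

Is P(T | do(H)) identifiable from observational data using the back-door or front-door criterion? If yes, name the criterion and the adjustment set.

desc(H)\{H}={E,T}; candidates ⊆ {Q,S,X}.
size 0: {}; under {} H still reaches {E,Q,S,T,X} ∋ T.
size 1: {Q}, {S}, {X}; under {Q} H still reaches {E,S,T,X} ∋ T.
{S,X}: H⊥T given {S,X} in G with H→· removed — back-door holds.
P(T|do(H)) = Σ_{S,X} P(T|H,S,X)·P(S,X).

P(T|do(H)): backdoor, adjust for {S, X}.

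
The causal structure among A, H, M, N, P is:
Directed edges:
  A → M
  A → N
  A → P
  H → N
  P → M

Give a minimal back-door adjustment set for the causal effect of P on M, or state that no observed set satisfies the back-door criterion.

P→M: minimal back-door set {A}.

desc(P)\{P}={M}; candidates ⊆ {A,H,N}.
size 0: {}; under {} P still reaches {A,M,N} ∋ M.
{A}: P⊥M given {A} in G with P→· removed — back-door holds.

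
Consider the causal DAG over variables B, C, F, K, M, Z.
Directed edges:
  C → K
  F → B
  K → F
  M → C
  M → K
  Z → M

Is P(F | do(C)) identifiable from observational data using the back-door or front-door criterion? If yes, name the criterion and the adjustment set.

desc(C)\{C}={B,F,K}; candidates ⊆ {M,Z}.
size 0: {}; under {} C still reaches {B,F,K,M,Z} ∋ F.
{M}: C⊥F given {M} in G with C→· removed — back-door holds.
P(F|do(C)) = Σ_{M} P(F|C,M)·P(M).

P(F|do(C)): backdoor, adjust for {M}.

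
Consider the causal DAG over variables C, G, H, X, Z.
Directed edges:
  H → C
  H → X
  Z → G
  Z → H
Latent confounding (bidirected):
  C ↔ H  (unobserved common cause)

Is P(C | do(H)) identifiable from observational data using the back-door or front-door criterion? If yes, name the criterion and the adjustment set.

desc(H)\{H}={C,X}; candidates ⊆ {G,Z}.
H↔C: latent back-door arc(s) into H.
size 0: {}; under {} H still reaches {C,G,Z} ∋ C.
size 1: {G}, {Z}; under {G} H still reaches {C,Z} ∋ C.
size 2: {G,Z}; under {G,Z} H still reaches {C} ∋ C.
H↔C cannot be blocked by any observed set — no back-door set.
No mediator lies on a directed H→…→C path.
Neither criterion identifies P(C|do(H)) in this graph.

P(C|do(H)): not identifiable (no BD/FD set).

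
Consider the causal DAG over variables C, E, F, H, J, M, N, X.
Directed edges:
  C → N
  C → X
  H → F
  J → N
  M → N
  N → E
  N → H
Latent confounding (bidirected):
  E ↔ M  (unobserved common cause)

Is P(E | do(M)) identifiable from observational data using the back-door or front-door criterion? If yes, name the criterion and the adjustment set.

P(E|do(M)): frontdoor, adjust for {N}.

desc(M)\{M}={E,F,H,N}; candidates ⊆ {C,J,X}.
M↔E: latent back-door arc(s) into M.
size 0: {}; under {} M still reaches {E} ∋ E.
size 1: {C}, {J}, {X}; under {C} M still reaches {E} ∋ E.
size 2: {C,J}, {C,X}, {J,X}; under {C,J} M still reaches {E} ∋ E.
M↔E cannot be blocked by any observed set — no back-door set.
{N}: (i) intercepts every directed M→E path; (ii) no back-door M→{N}; (iii) {M} blocks every back-door {N}→E. Front-door holds.
P(E|do(M)) = Σ_{N} P(N|M) Σ_{M'} P(E|N,M')P(M').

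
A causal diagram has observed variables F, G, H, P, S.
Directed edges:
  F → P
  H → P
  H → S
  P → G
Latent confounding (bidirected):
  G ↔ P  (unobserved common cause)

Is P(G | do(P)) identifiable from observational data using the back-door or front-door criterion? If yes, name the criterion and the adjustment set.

P(G|do(P)): not identifiable (no BD/FD set).

desc(P)\{P}={G}; candidates ⊆ {F,H,S}.
P↔G: latent back-door arc(s) into P.
size 0: {}; under {} P still reaches {F,G,H,S} ∋ G.
size 1: {F}, {H}, {S}; under {F} P still reaches {G,H,S} ∋ G.
size 2: {F,H}, {F,S}, {H,S}; under {F,H} P still reaches {G} ∋ G.
P↔G cannot be blocked by any observed set — no back-door set.
No mediator lies on a directed P→…→G path.
Neither criterion identifies P(G|do(P)) in this graph.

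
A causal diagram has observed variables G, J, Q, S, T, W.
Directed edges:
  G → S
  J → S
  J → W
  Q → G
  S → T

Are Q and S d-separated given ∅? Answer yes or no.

Bayes-Ball from Q | ∅ reaches {G,S,T}.
S ∈ reach(Q|∅) ⇒ Q ⊥̸ S | ∅.

No — Q and S are d-connected given ∅.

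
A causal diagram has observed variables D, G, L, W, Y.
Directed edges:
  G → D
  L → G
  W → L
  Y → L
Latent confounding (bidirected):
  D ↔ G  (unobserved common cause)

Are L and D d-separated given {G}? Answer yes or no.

Bayes-Ball from L | {G} reaches {D,W,Y}.
D ∈ reach(L|{G}) ⇒ L ⊥̸ D | {G}.

No — L and D are d-connected given {G}.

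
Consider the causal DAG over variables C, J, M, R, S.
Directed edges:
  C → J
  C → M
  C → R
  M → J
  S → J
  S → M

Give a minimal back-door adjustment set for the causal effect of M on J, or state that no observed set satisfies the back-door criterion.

desc(M)\{M}={J}; candidates ⊆ {C,R,S}.
size 0: {}; under {} M still reaches {C,J,R,S} ∋ J.
size 1: {C}, {R}, {S}; under {C} M still reaches {J,S} ∋ J.
{C,S}: M⊥J given {C,S} in G with M→· removed — back-door holds.

M→J: minimal back-door set {C, S}.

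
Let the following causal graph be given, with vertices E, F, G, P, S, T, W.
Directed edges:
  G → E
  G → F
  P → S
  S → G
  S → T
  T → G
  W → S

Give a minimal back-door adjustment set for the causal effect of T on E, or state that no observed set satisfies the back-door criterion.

desc(T)\{T}={E,F,G}; candidates ⊆ {P,S,W}.
size 0: {}; under {} T still reaches {E,F,G,P,S,W} ∋ E.
{S}: T⊥E given {S} in G with T→· removed — back-door holds.

T→E: minimal back-door set {S}.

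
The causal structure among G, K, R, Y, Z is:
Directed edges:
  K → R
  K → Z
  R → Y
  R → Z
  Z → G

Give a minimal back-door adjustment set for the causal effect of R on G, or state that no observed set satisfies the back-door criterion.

R→G: minimal back-door set {K}.

desc(R)\{R}={G,Y,Z}; candidates ⊆ {K}.
size 0: {}; under {} R still reaches {G,K,Z} ∋ G.
{K}: R⊥G given {K} in G with R→· removed — back-door holds.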